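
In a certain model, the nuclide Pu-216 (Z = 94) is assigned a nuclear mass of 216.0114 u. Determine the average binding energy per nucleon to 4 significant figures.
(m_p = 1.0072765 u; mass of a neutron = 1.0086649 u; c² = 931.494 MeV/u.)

With 94 protons and 122 neutrons (A = 216):
Mass of separated nucleons = 94(1.0072765) + 122(1.0086649) = 94.6839910 + 123.0571178 = 217.7411088 u
Δm = 217.7411088 − 216.0114 = 1.7297088 u
Binding energy = Δm·c² = 1.7297088 × 931.494 MeV/u = 1611.21 MeV
BE/A = 1611.21 MeV / 216 = 7.459 MeV/nucleon

7.459 MeV/nucleon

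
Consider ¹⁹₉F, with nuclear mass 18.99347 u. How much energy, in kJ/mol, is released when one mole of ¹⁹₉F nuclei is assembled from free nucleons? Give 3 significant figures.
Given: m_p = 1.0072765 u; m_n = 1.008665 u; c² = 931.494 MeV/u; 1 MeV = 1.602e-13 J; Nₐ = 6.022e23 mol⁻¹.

1.43e+10 kJ/mol

With 9 protons and 10 neutrons (A = 19):
Total constituent mass: 9 × 1.0072765 + 10 × 1.008665 = 19.1521385 u
Mass defect Δm = 19.1521385 − 18.99347 = 0.1586685 u
Binding energy = Δm·c² = 0.1586685 × 931.494 MeV/u = 147.799 MeV
Per nucleus in joules: 147.799 MeV × 1.602e-13 J/MeV = 2.3677e-11 J
Per mole: 2.3677e-11 J × 6.022e23 mol⁻¹ = 1.4258e+13 J/mol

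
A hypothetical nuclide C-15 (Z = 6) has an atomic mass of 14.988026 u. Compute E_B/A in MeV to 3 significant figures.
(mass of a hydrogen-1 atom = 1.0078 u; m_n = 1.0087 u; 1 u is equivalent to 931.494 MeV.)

8.51 MeV/nucleon

The nucleus contains 6 protons and 15 − 6 = 9 neutrons.
Total constituent mass: 6 × 1.0078 + 9 × 1.0087 = 15.1251 u
Δm = 15.1251 − 14.988026 = 0.137074 u
Binding energy = Δm·c² = 0.137074 × 931.494 MeV/u = 127.684 MeV
Per nucleon: 127.684 / 15 = 8.512 MeV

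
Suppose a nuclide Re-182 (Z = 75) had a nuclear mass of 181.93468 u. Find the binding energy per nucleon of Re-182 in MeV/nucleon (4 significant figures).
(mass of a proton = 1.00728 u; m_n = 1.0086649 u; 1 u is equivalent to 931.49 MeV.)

Σm = 75·m_p + 107·m_n = 75.54600 + 107.9271443 = 183.4731443 u
Mass defect Δm = 183.4731443 − 181.93468 = 1.5384643 u
Binding energy = Δm·c² = 1.5384643 × 931.49 MeV/u = 1433.06 MeV
Dividing by A = 182 gives 7.874 MeV per nucleon.

7.874 MeV/nucleon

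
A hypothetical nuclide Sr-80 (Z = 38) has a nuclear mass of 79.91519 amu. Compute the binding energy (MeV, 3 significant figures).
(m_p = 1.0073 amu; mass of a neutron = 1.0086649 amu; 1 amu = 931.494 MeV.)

676 MeV

Σm = 38·m_p + 42·m_n = 38.2774 + 42.3639258 = 80.6413258 amu
Δm = 80.6413258 − 79.91519 = 0.7261358 amu
Converting to energy: 0.7261358 amu × 931.494 MeV/amu = 676.391 MeV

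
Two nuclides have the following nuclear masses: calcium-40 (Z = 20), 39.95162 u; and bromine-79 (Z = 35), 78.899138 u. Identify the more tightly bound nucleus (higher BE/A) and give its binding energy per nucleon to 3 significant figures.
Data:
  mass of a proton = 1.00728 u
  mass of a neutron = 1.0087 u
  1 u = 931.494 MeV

bromine-79; 8.71 MeV/nucleon

calcium-40: Σm = 20(1.00728) + 20(1.0087) = 40.31960 u; Δm = 0.36798 u; E_B = 342.77 MeV; E_B/A = 8.569 MeV
bromine-79: Σm = 35(1.00728) + 44(1.0087) = 79.63760 u; Δm = 0.738462 u; E_B = 687.87 MeV; E_B/A = 8.707 MeV
bromine-79 has the higher binding energy per nucleon, so it is the more tightly bound nucleus.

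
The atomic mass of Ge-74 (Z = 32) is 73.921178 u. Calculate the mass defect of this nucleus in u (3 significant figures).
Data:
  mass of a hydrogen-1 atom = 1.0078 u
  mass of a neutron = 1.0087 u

With 32 protons and 42 neutrons (A = 74):
Σm = 32·m(¹H) + 42·m_n = 32.2496 + 42.3654 = 74.6150 u
Mass defect Δm = 74.6150 − 73.921178 = 0.693822 u

0.694 u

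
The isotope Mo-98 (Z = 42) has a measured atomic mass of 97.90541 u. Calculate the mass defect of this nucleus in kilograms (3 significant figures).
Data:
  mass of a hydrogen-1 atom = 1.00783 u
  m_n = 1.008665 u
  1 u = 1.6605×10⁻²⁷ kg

Σm = 42·m(¹H) + 56·m_n = 42.32886 + 56.485240 = 98.814100 u
Δm = 98.814100 − 97.90541 = 0.908690 u
In SI units: 0.908690 u × 1.6605×10⁻²⁷ kg/u = 1.5089e-27 kg

1.51e-27 kg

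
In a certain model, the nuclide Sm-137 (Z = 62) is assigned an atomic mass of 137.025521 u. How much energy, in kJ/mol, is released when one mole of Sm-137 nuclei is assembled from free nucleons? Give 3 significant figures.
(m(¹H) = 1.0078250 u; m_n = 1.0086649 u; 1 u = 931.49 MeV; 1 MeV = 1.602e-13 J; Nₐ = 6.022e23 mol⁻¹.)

9.97e+10 kJ/mol

Total constituent mass: 62 × 1.0078250 + 75 × 1.0086649 = 138.1350175 u
The mass defect is 138.1350175 − 137.025521 = 1.1094965 u.
Binding energy = Δm·c² = 1.1094965 × 931.49 MeV/u = 1033.48 MeV
Per nucleus in joules: 1033.48 MeV × 1.602e-13 J/MeV = 1.6556e-10 J
Per mole: 1.6556e-10 J × 6.022e23 mol⁻¹ = 9.9700e+13 J/mol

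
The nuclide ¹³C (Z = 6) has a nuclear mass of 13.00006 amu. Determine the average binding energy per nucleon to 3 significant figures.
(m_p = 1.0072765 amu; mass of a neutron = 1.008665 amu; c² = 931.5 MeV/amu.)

The nucleus contains 6 protons and 13 − 6 = 7 neutrons.
Total constituent mass: 6 × 1.0072765 + 7 × 1.008665 = 13.1043140 amu
Δm = 13.1043140 − 13.00006 = 0.1042540 amu
Binding energy = Δm·c² = 0.1042540 × 931.5 MeV/amu = 97.1126 MeV
BE/A = 97.1126 MeV / 13 = 7.470 MeV/nucleon

7.47 MeV/nucleon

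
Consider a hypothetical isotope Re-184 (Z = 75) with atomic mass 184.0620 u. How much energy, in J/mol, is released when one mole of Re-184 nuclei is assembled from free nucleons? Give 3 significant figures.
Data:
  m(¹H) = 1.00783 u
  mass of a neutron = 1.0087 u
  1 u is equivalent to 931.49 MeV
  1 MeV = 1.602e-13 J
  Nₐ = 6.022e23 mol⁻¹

1.32e+14 J/mol

The nucleus contains 75 protons and 184 − 75 = 109 neutrons.
Total constituent mass: 75 × 1.00783 + 109 × 1.0087 = 185.53555 u
The mass defect is 185.53555 − 184.0620 = 1.47355 u.
Converting to energy: 1.47355 u × 931.49 MeV/u = 1372.60 MeV
Per nucleus in joules: 1372.60 MeV × 1.602e-13 J/MeV = 2.1989e-10 J
Per mole: 2.1989e-10 J × 6.022e23 mol⁻¹ = 1.3242e+14 J/mol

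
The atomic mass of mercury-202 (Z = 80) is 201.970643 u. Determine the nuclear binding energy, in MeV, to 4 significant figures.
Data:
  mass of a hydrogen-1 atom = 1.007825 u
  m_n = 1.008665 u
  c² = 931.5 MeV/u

With 80 protons and 122 neutrons (A = 202):
Mass of separated nucleons = 80(1.007825) + 122(1.008665) = 80.626000 + 123.057130 = 203.683130 u
Mass defect Δm = 203.683130 − 201.970643 = 1.712487 u
Binding energy = Δm·c² = 1.712487 × 931.5 MeV/u = 1595.18 MeV

1595 MeV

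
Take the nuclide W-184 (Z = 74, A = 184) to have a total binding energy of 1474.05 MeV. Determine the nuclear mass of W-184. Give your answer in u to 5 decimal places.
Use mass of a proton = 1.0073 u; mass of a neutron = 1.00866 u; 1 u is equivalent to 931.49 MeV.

Mass defect = 1474.05 MeV / (931.49 MeV/u) = 1.5824647 u
Constituent mass = 74(1.0073) + 110(1.00866) = 185.49280 u
Nuclear mass = 185.49280 − 1.5824647 = 183.9103353 u ≈ 183.91034 u (to 5 decimal places)

183.91034 u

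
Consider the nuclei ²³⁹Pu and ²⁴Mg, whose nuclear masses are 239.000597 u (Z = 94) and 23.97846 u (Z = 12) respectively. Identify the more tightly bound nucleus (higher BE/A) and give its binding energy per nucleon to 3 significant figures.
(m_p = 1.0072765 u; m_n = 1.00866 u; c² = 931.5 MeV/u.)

²³⁹Pu: Σm = 94(1.0072765) + 145(1.00866) = 240.9396910 u; Δm = 1.9390940 u; E_B = 1806.3 MeV; E_B/A = 7.558 MeV
²⁴Mg: Σm = 12(1.0072765) + 12(1.00866) = 24.1912380 u; Δm = 0.2127780 u; E_B = 198.20 MeV; E_B/A = 8.258 MeV
²⁴Mg has the higher binding energy per nucleon, so it is the more tightly bound nucleus.

²⁴Mg; 8.26 MeV/nucleon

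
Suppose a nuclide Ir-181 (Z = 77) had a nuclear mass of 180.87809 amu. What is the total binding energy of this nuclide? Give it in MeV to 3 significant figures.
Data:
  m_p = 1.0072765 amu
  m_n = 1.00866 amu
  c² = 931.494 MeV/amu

Z = 77, so N = A − Z = 181 − 77 = 104.
Total constituent mass: 77 × 1.0072765 + 104 × 1.00866 = 182.4609305 amu
Mass defect Δm = 182.4609305 − 180.87809 = 1.5828405 amu
Binding energy = Δm·c² = 1.5828405 × 931.494 MeV/amu = 1474.41 MeV

1470 MeV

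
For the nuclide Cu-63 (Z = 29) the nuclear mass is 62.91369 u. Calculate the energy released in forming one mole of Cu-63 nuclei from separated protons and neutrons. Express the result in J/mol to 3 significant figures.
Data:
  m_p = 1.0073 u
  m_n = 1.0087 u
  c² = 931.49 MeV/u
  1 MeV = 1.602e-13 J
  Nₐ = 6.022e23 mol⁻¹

Mass of separated nucleons = 29(1.0073) + 34(1.0087) = 29.2117 + 34.2958 = 63.5075 u
The mass defect is 63.5075 − 62.91369 = 0.59381 u.
Binding energy = Δm·c² = 0.59381 × 931.49 MeV/u = 553.128 MeV
Per nucleus in joules: 553.128 MeV × 1.602e-13 J/MeV = 8.8611e-11 J
Per mole: 8.8611e-11 J × 6.022e23 mol⁻¹ = 5.3362e+13 J/mol

5.34e+13 J/mol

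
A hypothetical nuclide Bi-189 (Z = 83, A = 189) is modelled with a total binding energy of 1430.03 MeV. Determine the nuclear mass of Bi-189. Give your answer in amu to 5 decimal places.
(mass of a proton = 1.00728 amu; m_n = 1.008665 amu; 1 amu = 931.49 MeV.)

188.98752 amu

Mass defect = 1430.03 MeV / (931.49 MeV/amu) = 1.5352070 amu
Constituent mass = 83(1.00728) + 106(1.008665) = 190.522730 amu
Nuclear mass = 190.522730 − 1.5352070 = 188.9875230 amu ≈ 188.98752 amu (to 5 decimal places)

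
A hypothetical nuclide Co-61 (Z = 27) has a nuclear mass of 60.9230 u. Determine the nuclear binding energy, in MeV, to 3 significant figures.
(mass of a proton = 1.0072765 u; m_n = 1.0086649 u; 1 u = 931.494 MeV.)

Z = 27, so N = A − Z = 61 − 27 = 34.
Total constituent mass: 27 × 1.0072765 + 34 × 1.0086649 = 61.4910721 u
Δm = 61.4910721 − 60.9230 = 0.5680721 u
Binding energy = Δm·c² = 0.5680721 × 931.494 MeV/u = 529.156 MeV

529 MeV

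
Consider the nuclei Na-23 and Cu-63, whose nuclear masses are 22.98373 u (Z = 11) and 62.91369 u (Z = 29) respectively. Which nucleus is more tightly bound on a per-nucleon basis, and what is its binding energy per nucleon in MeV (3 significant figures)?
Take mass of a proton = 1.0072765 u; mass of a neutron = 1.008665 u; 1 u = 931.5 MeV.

Na-23: Σm = 11(1.0072765) + 12(1.008665) = 23.1840215 u; Δm = 0.2002915 u; E_B = 186.57 MeV; E_B/A = 8.112 MeV
Cu-63: Σm = 29(1.0072765) + 34(1.008665) = 63.5056285 u; Δm = 0.5919385 u; E_B = 551.39 MeV; E_B/A = 8.752 MeV
Cu-63 has the higher binding energy per nucleon, so it is the more tightly bound nucleus.

Cu-63; 8.75 MeV/nucleon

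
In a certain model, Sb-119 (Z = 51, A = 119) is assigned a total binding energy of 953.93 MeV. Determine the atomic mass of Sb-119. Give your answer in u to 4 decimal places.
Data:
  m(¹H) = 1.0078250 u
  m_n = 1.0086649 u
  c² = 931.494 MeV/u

118.9642 u

Mass defect = 953.93 MeV / (931.494 MeV/u) = 1.024086 u
Constituent mass = 51(1.0078250) + 68(1.0086649) = 119.9882882 u
Atomic mass = 119.9882882 − 1.024086 = 118.9642022 u ≈ 118.9642 u (to 4 decimal places)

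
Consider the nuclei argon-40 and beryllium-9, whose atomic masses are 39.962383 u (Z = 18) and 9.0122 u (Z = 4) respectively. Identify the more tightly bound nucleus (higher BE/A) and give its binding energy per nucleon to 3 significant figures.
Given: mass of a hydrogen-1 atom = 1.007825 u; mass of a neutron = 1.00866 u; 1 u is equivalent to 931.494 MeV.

argon-40; 8.59 MeV/nucleon

argon-40: Σm = 18(1.007825) + 22(1.00866) = 40.331370 u; Δm = 0.368987 u; E_B = 343.71 MeV; E_B/A = 8.593 MeV
beryllium-9: Σm = 4(1.007825) + 5(1.00866) = 9.074600 u; Δm = 0.062400 u; E_B = 58.125 MeV; E_B/A = 6.458 MeV
argon-40 has the higher binding energy per nucleon, so it is the more tightly bound nucleus.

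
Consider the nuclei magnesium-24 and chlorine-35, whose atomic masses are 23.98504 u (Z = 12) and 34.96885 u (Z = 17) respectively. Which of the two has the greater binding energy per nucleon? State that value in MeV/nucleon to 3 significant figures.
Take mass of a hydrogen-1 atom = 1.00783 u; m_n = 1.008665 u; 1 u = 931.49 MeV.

chlorine-35; 8.52 MeV/nucleon

magnesium-24: Σm = 12(1.00783) + 12(1.008665) = 24.197940 u; Δm = 0.212900 u; E_B = 198.31 MeV; E_B/A = 8.263 MeV
chlorine-35: Σm = 17(1.00783) + 18(1.008665) = 35.289080 u; Δm = 0.320230 u; E_B = 298.29 MeV; E_B/A = 8.523 MeV
chlorine-35 has the higher binding energy per nucleon, so it is the more tightly bound nucleus.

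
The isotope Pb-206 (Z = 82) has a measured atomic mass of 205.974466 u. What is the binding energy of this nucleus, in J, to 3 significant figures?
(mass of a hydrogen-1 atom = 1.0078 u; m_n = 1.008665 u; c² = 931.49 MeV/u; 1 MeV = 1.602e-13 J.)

The nucleus contains 82 protons and 206 − 82 = 124 neutrons.
Mass of separated nucleons = 82(1.0078) + 124(1.008665) = 82.6396 + 125.074460 = 207.714060 u
The mass defect is 207.714060 − 205.974466 = 1.739594 u.
E_B = 1.739594 × 931.49 = 1620.41 MeV
In joules: 1620.41 MeV × 1.602e-13 J/MeV = 2.5959e-10 J

2.60e-10 J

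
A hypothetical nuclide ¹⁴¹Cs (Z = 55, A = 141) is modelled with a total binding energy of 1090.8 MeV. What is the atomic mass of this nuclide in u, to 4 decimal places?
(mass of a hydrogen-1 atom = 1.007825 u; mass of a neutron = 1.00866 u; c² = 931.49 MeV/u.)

141.0041 u

Mass defect = 1090.8 MeV / (931.49 MeV/u) = 1.171027 u
Constituent mass = 55(1.007825) + 86(1.00866) = 142.175135 u
Atomic mass = 142.175135 − 1.171027 = 141.004108 u ≈ 141.0041 u (to 4 decimal places)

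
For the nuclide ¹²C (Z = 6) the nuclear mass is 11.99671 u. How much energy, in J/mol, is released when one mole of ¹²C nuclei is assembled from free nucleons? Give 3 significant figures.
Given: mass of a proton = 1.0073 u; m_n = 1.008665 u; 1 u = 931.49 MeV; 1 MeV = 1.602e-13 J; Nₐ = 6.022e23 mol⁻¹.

8.90e+12 J/mol

With 6 protons and 6 neutrons (A = 12):
Total constituent mass: 6 × 1.0073 + 6 × 1.008665 = 12.095790 u
Mass defect Δm = 12.095790 − 11.99671 = 0.099080 u
Converting to energy: 0.099080 u × 931.49 MeV/u = 92.2920 MeV
Per nucleus in joules: 92.2920 MeV × 1.602e-13 J/MeV = 1.4785e-11 J
Per mole: 1.4785e-11 J × 6.022e23 mol⁻¹ = 8.9035e+12 J/mol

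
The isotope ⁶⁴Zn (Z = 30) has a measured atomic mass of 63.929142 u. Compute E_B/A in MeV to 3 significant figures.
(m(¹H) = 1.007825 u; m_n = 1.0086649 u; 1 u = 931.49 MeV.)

Z = 30, so N = A − Z = 64 − 30 = 34.
Mass of separated nucleons = 30(1.007825) + 34(1.0086649) = 30.234750 + 34.2946066 = 64.5293566 u
The mass defect is 64.5293566 − 63.929142 = 0.6002146 u.
E_B = 0.6002146 × 931.49 = 559.094 MeV
BE/A = 559.094 MeV / 64 = 8.736 MeV/nucleon

8.74 MeV/nucleon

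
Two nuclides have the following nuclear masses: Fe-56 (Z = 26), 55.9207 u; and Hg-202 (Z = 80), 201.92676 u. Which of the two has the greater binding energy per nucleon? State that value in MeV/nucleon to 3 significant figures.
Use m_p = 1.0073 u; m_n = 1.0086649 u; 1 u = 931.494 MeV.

Fe-56; 8.80 MeV/nucleon

Fe-56: Σm = 26(1.0073) + 30(1.0086649) = 56.4497470 u; Δm = 0.5290470 u; E_B = 492.80 MeV; E_B/A = 8.800 MeV
Hg-202: Σm = 80(1.0073) + 122(1.0086649) = 203.6411178 u; Δm = 1.7143578 u; E_B = 1596.914 MeV; E_B/A = 7.906 MeV
Fe-56 has the higher binding energy per nucleon, so it is the more tightly bound nucleus.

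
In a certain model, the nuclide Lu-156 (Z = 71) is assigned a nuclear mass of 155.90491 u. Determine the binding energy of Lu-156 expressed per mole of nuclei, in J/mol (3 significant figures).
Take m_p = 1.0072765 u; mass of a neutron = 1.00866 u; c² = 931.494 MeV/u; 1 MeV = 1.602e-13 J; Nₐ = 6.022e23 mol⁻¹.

1.21e+14 J/mol

With 71 protons and 85 neutrons (A = 156):
Total constituent mass: 71 × 1.0072765 + 85 × 1.00866 = 157.2527315 u
Mass defect Δm = 157.2527315 − 155.90491 = 1.3478215 u
E_B = 1.3478215 × 931.494 = 1255.49 MeV
Per nucleus in joules: 1255.49 MeV × 1.602e-13 J/MeV = 2.0113e-10 J
Per mole: 2.0113e-10 J × 6.022e23 mol⁻¹ = 1.2112e+14 J/mol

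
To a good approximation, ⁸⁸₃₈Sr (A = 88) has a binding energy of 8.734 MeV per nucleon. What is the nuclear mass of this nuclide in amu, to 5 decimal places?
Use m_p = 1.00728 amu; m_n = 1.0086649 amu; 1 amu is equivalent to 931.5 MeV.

87.88477 amu

Total binding energy = 88 × 8.734 = 768.592 MeV
Mass defect = 768.592 MeV / (931.5 MeV/amu) = 0.8251122 amu
Constituent mass = 38(1.00728) + 50(1.0086649) = 88.7098850 amu
Nuclear mass = 88.7098850 − 0.8251122 = 87.8847728 amu ≈ 87.88477 amu (to 5 decimal places)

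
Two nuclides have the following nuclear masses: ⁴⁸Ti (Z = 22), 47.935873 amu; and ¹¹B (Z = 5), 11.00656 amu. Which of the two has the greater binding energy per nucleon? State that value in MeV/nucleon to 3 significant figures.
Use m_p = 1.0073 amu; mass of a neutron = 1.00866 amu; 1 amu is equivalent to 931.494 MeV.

⁴⁸Ti; 8.73 MeV/nucleon

⁴⁸Ti: Σm = 22(1.0073) + 26(1.00866) = 48.38576 amu; Δm = 0.449887 amu; E_B = 419.07 MeV; E_B/A = 8.731 MeV
¹¹B: Σm = 5(1.0073) + 6(1.00866) = 11.08846 amu; Δm = 0.08190 amu; E_B = 76.289 MeV; E_B/A = 6.935 MeV
⁴⁸Ti has the higher binding energy per nucleon, so it is the more tightly bound nucleus.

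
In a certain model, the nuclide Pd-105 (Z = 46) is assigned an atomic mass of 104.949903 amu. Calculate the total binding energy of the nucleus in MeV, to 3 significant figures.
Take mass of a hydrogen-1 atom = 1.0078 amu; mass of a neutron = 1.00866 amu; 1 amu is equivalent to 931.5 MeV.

857 MeV

With 46 protons and 59 neutrons (A = 105):
Σm = 46·m(¹H) + 59·m_n = 46.3588 + 59.51094 = 105.86974 amu
Mass defect Δm = 105.86974 − 104.949903 = 0.919837 amu
Converting to energy: 0.919837 amu × 931.5 MeV/amu = 856.828 MeV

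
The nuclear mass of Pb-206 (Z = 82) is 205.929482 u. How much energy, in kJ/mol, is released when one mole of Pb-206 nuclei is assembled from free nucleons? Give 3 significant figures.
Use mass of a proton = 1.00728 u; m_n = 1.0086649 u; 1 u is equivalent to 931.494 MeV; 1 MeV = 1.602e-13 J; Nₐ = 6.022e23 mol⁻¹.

The nucleus contains 82 protons and 206 − 82 = 124 neutrons.
Mass of separated nucleons = 82(1.00728) + 124(1.0086649) = 82.59696 + 125.0744476 = 207.6714076 u
Δm = 207.6714076 − 205.929482 = 1.7419256 u
Converting to energy: 1.7419256 u × 931.494 MeV/u = 1622.59 MeV
Per nucleus in joules: 1622.59 MeV × 1.602e-13 J/MeV = 2.5994e-10 J
Per mole: 2.5994e-10 J × 6.022e23 mol⁻¹ = 1.5654e+14 J/mol

1.57e+11 kJ/mol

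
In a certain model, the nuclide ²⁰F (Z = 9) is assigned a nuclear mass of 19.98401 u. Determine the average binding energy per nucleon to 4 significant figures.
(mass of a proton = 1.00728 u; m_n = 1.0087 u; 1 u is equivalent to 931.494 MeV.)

The nucleus contains 9 protons and 20 − 9 = 11 neutrons.
Total constituent mass: 9 × 1.00728 + 11 × 1.0087 = 20.16122 u
Δm = 20.16122 − 19.98401 = 0.17721 u
Binding energy = Δm·c² = 0.17721 × 931.494 MeV/u = 165.070 MeV
BE/A = 165.070 MeV / 20 = 8.254 MeV/nucleon

8.254 MeV/nucleon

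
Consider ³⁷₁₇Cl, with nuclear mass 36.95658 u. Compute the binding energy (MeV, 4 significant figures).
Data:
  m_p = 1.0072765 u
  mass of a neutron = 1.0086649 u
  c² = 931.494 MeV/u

317.1 MeV

Σm = 17·m_p + 20·m_n = 17.1237005 + 20.1732980 = 37.2969985 u
The mass defect is 37.2969985 − 36.95658 = 0.3404185 u.
Converting to energy: 0.3404185 u × 931.494 MeV/u = 317.098 MeV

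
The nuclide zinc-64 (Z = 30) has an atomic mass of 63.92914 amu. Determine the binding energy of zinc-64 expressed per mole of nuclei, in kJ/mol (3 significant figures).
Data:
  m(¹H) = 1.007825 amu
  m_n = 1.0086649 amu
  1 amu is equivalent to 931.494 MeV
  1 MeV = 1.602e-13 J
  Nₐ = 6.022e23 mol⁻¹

5.39e+10 kJ/mol

Σm = 30·m(¹H) + 34·m_n = 30.234750 + 34.2946066 = 64.5293566 amu
The mass defect is 64.5293566 − 63.92914 = 0.6002166 amu.
E_B = 0.6002166 × 931.494 = 559.098 MeV
Per nucleus in joules: 559.098 MeV × 1.602e-13 J/MeV = 8.9567e-11 J
Per mole: 8.9567e-11 J × 6.022e23 mol⁻¹ = 5.3937e+13 J/mol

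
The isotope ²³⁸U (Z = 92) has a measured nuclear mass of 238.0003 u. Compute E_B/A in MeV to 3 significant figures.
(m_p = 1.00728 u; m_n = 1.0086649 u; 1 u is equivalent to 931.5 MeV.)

7.57 MeV/nucleon

The nucleus contains 92 protons and 238 − 92 = 146 neutrons.
Σm = 92·m_p + 146·m_n = 92.66976 + 147.2650754 = 239.9348354 u
The mass defect is 239.9348354 − 238.0003 = 1.9345354 u.
Binding energy = Δm·c² = 1.9345354 × 931.5 MeV/u = 1802.02 MeV
BE/A = 1802.02 MeV / 238 = 7.572 MeV/nucleon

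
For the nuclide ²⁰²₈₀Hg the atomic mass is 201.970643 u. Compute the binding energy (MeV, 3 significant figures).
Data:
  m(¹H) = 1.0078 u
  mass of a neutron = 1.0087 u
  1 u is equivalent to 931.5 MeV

Total constituent mass: 80 × 1.0078 + 122 × 1.0087 = 203.6854 u
The mass defect is 203.6854 − 201.970643 = 1.714757 u.
E_B = 1.714757 × 931.5 = 1597.30 MeV

1600 MeV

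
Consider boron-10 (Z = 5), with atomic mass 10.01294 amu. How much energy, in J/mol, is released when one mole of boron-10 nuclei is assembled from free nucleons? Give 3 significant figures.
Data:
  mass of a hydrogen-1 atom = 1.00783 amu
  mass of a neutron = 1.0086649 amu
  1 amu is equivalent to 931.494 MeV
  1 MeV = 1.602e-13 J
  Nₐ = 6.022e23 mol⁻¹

The nucleus contains 5 protons and 10 − 5 = 5 neutrons.
Total constituent mass: 5 × 1.00783 + 5 × 1.0086649 = 10.0824745 amu
Mass defect Δm = 10.0824745 − 10.01294 = 0.0695345 amu
E_B = 0.0695345 × 931.494 = 64.7710 MeV
Per nucleus in joules: 64.7710 MeV × 1.602e-13 J/MeV = 1.0376e-11 J
Per mole: 1.0376e-11 J × 6.022e23 mol⁻¹ = 6.2484e+12 J/mol

6.25e+12 J/mol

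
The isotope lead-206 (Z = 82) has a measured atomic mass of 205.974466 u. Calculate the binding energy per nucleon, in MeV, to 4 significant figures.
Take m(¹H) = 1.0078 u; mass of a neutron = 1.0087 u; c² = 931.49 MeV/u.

Z = 82, so N = A − Z = 206 − 82 = 124.
Total constituent mass: 82 × 1.0078 + 124 × 1.0087 = 207.7184 u
Δm = 207.7184 − 205.974466 = 1.743934 u
Binding energy = Δm·c² = 1.743934 × 931.49 MeV/u = 1624.46 MeV
Dividing by A = 206 gives 7.886 MeV per nucleon.

7.886 MeV/nucleon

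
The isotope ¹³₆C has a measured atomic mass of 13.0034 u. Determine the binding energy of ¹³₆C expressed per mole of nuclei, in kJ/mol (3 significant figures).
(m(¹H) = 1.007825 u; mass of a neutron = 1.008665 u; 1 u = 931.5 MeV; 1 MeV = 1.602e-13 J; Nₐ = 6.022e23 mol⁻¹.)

Z = 6, so N = A − Z = 13 − 6 = 7.
Σm = 6·m(¹H) + 7·m_n = 6.046950 + 7.060655 = 13.107605 u
The mass defect is 13.107605 − 13.0034 = 0.104205 u.
Converting to energy: 0.104205 u × 931.5 MeV/u = 97.0670 MeV
Per nucleus in joules: 97.0670 MeV × 1.602e-13 J/MeV = 1.5550e-11 J
Per mole: 1.5550e-11 J × 6.022e23 mol⁻¹ = 9.3642e+12 J/mol

9.36e+09 kJ/mol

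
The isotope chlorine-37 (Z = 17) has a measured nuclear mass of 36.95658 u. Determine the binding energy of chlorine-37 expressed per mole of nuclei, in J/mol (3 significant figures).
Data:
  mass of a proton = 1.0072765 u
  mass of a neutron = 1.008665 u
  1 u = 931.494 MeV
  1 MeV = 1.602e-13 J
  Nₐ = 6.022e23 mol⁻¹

Z = 17, so N = A − Z = 37 − 17 = 20.
Σm = 17·m_p + 20·m_n = 17.1237005 + 20.173300 = 37.2970005 u
The mass defect is 37.2970005 − 36.95658 = 0.3404205 u.
Binding energy = Δm·c² = 0.3404205 × 931.494 MeV/u = 317.100 MeV
Per nucleus in joules: 317.100 MeV × 1.602e-13 J/MeV = 5.0799e-11 J
Per mole: 5.0799e-11 J × 6.022e23 mol⁻¹ = 3.0591e+13 J/mol

3.06e+13 J/mol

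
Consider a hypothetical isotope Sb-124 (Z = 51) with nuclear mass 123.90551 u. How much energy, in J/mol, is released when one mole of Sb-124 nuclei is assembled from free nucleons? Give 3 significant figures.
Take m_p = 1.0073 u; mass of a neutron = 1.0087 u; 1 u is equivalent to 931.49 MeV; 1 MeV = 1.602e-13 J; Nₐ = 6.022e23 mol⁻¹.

Σm = 51·m_p + 73·m_n = 51.3723 + 73.6351 = 125.0074 u
Δm = 125.0074 − 123.90551 = 1.10189 u
E_B = 1.10189 × 931.49 = 1026.40 MeV
Per nucleus in joules: 1026.40 MeV × 1.602e-13 J/MeV = 1.6443e-10 J
Per mole: 1.6443e-10 J × 6.022e23 mol⁻¹ = 9.9020e+13 J/mol

9.90e+13 J/mol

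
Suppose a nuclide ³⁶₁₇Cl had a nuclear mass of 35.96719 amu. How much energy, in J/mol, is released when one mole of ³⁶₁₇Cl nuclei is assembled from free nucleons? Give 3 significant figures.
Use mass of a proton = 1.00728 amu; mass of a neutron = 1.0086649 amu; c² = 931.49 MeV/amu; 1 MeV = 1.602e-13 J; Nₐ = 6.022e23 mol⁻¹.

Z = 17, so N = A − Z = 36 − 17 = 19.
Mass of separated nucleons = 17(1.00728) + 19(1.0086649) = 17.12376 + 19.1646331 = 36.2883931 amu
The mass defect is 36.2883931 − 35.96719 = 0.3212031 amu.
E_B = 0.3212031 × 931.49 = 299.197 MeV
Per nucleus in joules: 299.197 MeV × 1.602e-13 J/MeV = 4.7931e-11 J
Per mole: 4.7931e-11 J × 6.022e23 mol⁻¹ = 2.8864e+13 J/mol

2.89e+13 J/mol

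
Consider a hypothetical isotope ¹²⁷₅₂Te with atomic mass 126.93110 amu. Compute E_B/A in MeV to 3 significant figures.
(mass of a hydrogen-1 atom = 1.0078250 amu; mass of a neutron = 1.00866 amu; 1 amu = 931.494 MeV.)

8.25 MeV/nucleon

The nucleus contains 52 protons and 127 − 52 = 75 neutrons.
Σm = 52·m(¹H) + 75·m_n = 52.4069000 + 75.64950 = 128.0564000 amu
Mass defect Δm = 128.0564000 − 126.93110 = 1.1253000 amu
Binding energy = Δm·c² = 1.1253000 × 931.494 MeV/amu = 1048.21 MeV
BE/A = 1048.21 MeV / 127 = 8.254 MeV/nucleon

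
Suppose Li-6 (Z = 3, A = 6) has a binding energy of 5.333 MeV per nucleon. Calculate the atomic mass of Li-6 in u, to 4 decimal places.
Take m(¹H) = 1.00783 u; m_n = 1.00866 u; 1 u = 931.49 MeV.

6.0151 u

Total binding energy = 6 × 5.333 = 31.998 MeV
Mass defect = 31.998 MeV / (931.49 MeV/u) = 0.034351 u
Constituent mass = 3(1.00783) + 3(1.00866) = 6.04947 u
Atomic mass = 6.04947 − 0.034351 = 6.015119 u ≈ 6.0151 u (to 4 decimal places)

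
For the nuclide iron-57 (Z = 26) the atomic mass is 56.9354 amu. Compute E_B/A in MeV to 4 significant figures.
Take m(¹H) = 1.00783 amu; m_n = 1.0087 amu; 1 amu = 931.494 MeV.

Total constituent mass: 26 × 1.00783 + 31 × 1.0087 = 57.47328 amu
The mass defect is 57.47328 − 56.9354 = 0.53788 amu.
Binding energy = Δm·c² = 0.53788 × 931.494 MeV/amu = 501.032 MeV
BE/A = 501.032 MeV / 57 = 8.790 MeV/nucleon

8.790 MeV/nucleon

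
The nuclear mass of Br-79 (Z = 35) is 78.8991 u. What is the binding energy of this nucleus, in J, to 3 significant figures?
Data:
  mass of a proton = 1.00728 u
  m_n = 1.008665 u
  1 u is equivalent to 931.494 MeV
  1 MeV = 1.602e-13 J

The nucleus contains 35 protons and 79 − 35 = 44 neutrons.
Σm = 35·m_p + 44·m_n = 35.25480 + 44.381260 = 79.636060 u
The mass defect is 79.636060 − 78.8991 = 0.736960 u.
Converting to energy: 0.736960 u × 931.494 MeV/u = 686.474 MeV
In joules: 686.474 MeV × 1.602e-13 J/MeV = 1.0997e-10 J

1.10e-10 J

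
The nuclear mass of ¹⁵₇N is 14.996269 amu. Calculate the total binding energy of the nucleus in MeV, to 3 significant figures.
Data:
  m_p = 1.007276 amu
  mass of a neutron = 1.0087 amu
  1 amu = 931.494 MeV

116 MeV

Σm = 7·m_p + 8·m_n = 7.050932 + 8.0696 = 15.120532 amu
The mass defect is 15.120532 − 14.996269 = 0.124263 amu.
Converting to energy: 0.124263 amu × 931.494 MeV/amu = 115.750 MeV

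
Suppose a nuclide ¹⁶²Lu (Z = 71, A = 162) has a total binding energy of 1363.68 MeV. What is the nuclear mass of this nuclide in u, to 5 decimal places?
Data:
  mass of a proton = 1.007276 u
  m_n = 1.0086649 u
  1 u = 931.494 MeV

161.84113 u

Mass defect = 1363.68 MeV / (931.494 MeV/u) = 1.4639708 u
Constituent mass = 71(1.007276) + 91(1.0086649) = 163.3051019 u
Nuclear mass = 163.3051019 − 1.4639708 = 161.8411311 u ≈ 161.84113 u (to 5 decimal places)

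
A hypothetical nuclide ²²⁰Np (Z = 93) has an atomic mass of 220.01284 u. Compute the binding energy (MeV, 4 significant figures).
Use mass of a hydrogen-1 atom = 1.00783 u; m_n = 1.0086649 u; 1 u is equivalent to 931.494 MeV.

Z = 93, so N = A − Z = 220 − 93 = 127.
Mass of separated nucleons = 93(1.00783) + 127(1.0086649) = 93.72819 + 128.1004423 = 221.8286323 u
Mass defect Δm = 221.8286323 − 220.01284 = 1.8157923 u
Binding energy = Δm·c² = 1.8157923 × 931.494 MeV/u = 1691.40 MeV

1691 MeV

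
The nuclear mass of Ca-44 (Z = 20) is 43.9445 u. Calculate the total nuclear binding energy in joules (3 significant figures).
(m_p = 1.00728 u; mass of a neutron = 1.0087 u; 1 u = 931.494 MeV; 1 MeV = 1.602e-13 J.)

Mass of separated nucleons = 20(1.00728) + 24(1.0087) = 20.14560 + 24.2088 = 44.35440 u
The mass defect is 44.35440 − 43.9445 = 0.40990 u.
Binding energy = Δm·c² = 0.40990 × 931.494 MeV/u = 381.819 MeV
In joules: 381.819 MeV × 1.602e-13 J/MeV = 6.1167e-11 J

6.12e-11 J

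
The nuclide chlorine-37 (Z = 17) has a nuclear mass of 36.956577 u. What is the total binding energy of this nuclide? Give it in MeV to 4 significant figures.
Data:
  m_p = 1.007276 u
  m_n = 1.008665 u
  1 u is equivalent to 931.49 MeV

317.1 MeV

Σm = 17·m_p + 20·m_n = 17.123692 + 20.173300 = 37.296992 u
Δm = 37.296992 − 36.956577 = 0.340415 u
Binding energy = Δm·c² = 0.340415 × 931.49 MeV/u = 317.093 MeV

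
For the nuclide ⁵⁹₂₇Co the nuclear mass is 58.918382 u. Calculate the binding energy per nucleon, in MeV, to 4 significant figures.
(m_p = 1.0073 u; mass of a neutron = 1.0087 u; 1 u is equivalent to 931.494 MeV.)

8.796 MeV/nucleon

Total constituent mass: 27 × 1.0073 + 32 × 1.0087 = 59.4755 u
Δm = 59.4755 − 58.918382 = 0.557118 u
Converting to energy: 0.557118 u × 931.494 MeV/u = 518.952 MeV
Dividing by A = 59 gives 8.796 MeV per nucleon.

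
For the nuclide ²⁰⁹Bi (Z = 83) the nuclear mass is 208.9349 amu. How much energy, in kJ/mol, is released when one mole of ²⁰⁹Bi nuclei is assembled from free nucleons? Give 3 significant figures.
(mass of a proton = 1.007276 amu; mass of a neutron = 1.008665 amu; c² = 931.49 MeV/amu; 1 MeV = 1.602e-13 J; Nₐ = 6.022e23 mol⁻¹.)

1.58e+11 kJ/mol

The nucleus contains 83 protons and 209 − 83 = 126 neutrons.
Total constituent mass: 83 × 1.007276 + 126 × 1.008665 = 210.695698 amu
Δm = 210.695698 − 208.9349 = 1.760798 amu
Binding energy = Δm·c² = 1.760798 × 931.49 MeV/amu = 1640.17 MeV
Per nucleus in joules: 1640.17 MeV × 1.602e-13 J/MeV = 2.6276e-10 J
Per mole: 2.6276e-10 J × 6.022e23 mol⁻¹ = 1.5823e+14 J/mol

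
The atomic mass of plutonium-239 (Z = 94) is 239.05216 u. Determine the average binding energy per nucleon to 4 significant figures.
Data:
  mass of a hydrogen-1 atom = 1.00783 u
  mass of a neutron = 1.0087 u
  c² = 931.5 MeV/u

7.582 MeV/nucleon

Σm = 94·m(¹H) + 145·m_n = 94.73602 + 146.2615 = 240.99752 u
The mass defect is 240.99752 − 239.05216 = 1.94536 u.
E_B = 1.94536 × 931.5 = 1812.10 MeV
BE/A = 1812.10 MeV / 239 = 7.582 MeV/nucleon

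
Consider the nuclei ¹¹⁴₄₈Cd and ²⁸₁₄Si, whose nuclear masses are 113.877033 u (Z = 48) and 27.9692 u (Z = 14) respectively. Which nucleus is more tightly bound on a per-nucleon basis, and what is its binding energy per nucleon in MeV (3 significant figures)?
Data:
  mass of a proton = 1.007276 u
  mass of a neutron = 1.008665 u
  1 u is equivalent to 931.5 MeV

¹¹⁴₄₈Cd: Σm = 48(1.007276) + 66(1.008665) = 114.921138 u; Δm = 1.044105 u; E_B = 972.58 MeV; E_B/A = 8.531 MeV
²⁸₁₄Si: Σm = 14(1.007276) + 14(1.008665) = 28.223174 u; Δm = 0.253974 u; E_B = 236.58 MeV; E_B/A = 8.449 MeV
¹¹⁴₄₈Cd has the higher binding energy per nucleon, so it is the more tightly bound nucleus.

¹¹⁴₄₈Cd; 8.53 MeV/nucleon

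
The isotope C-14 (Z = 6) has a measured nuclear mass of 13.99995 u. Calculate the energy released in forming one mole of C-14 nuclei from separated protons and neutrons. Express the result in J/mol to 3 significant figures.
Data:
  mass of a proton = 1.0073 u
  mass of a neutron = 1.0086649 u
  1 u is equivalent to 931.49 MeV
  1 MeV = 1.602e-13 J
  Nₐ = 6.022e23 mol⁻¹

1.02e+13 J/mol

With 6 protons and 8 neutrons (A = 14):
Mass of separated nucleons = 6(1.0073) + 8(1.0086649) = 6.0438 + 8.0693192 = 14.1131192 u
Δm = 14.1131192 − 13.99995 = 0.1131692 u
Binding energy = Δm·c² = 0.1131692 × 931.49 MeV/u = 105.416 MeV
Per nucleus in joules: 105.416 MeV × 1.602e-13 J/MeV = 1.6888e-11 J
Per mole: 1.6888e-11 J × 6.022e23 mol⁻¹ = 1.0170e+13 J/mol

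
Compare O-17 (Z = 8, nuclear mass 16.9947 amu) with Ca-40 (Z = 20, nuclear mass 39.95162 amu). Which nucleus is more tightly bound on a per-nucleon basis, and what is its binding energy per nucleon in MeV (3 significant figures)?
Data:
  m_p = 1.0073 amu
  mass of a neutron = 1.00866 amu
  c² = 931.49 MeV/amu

Ca-40; 8.56 MeV/nucleon

O-17: Σm = 8(1.0073) + 9(1.00866) = 17.13634 amu; Δm = 0.14164 amu; E_B = 131.94 MeV; E_B/A = 7.761 MeV
Ca-40: Σm = 20(1.0073) + 20(1.00866) = 40.31920 amu; Δm = 0.36758 amu; E_B = 342.40 MeV; E_B/A = 8.560 MeV
Ca-40 has the higher binding energy per nucleon, so it is the more tightly bound nucleus.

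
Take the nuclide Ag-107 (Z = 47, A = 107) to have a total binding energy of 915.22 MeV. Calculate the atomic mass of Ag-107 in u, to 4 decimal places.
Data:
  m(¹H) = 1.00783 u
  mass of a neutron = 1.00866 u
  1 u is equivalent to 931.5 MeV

Mass defect = 915.22 MeV / (931.5 MeV/u) = 0.982523 u
Constituent mass = 47(1.00783) + 60(1.00866) = 107.88761 u
Atomic mass = 107.88761 − 0.982523 = 106.905087 u ≈ 106.9051 u (to 4 decimal places)

106.9051 u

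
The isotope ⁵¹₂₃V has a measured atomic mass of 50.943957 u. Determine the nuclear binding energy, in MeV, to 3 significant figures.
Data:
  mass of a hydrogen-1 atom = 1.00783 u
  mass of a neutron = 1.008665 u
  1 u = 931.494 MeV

The nucleus contains 23 protons and 51 − 23 = 28 neutrons.
Mass of separated nucleons = 23(1.00783) + 28(1.008665) = 23.18009 + 28.242620 = 51.422710 u
Δm = 51.422710 − 50.943957 = 0.478753 u
Converting to energy: 0.478753 u × 931.494 MeV/u = 445.956 MeV

446 MeV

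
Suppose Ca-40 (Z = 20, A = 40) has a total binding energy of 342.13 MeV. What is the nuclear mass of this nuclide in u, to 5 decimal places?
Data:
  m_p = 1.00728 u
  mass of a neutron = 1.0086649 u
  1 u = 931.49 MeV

Mass defect = 342.13 MeV / (931.49 MeV/u) = 0.3672933 u
Constituent mass = 20(1.00728) + 20(1.0086649) = 40.3188980 u
Nuclear mass = 40.3188980 − 0.3672933 = 39.9516047 u ≈ 39.95160 u (to 5 decimal places)

39.95160 u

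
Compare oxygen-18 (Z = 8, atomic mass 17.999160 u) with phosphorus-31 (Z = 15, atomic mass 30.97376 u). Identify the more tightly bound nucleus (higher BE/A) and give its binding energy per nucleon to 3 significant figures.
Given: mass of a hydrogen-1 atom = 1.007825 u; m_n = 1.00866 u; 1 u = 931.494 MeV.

oxygen-18: Σm = 8(1.007825) + 10(1.00866) = 18.149200 u; Δm = 0.150040 u; E_B = 139.761 MeV; E_B/A = 7.7645 MeV
phosphorus-31: Σm = 15(1.007825) + 16(1.00866) = 31.255935 u; Δm = 0.282175 u; E_B = 262.84 MeV; E_B/A = 8.479 MeV
phosphorus-31 has the higher binding energy per nucleon, so it is the more tightly bound nucleus.

phosphorus-31; 8.48 MeV/nucleon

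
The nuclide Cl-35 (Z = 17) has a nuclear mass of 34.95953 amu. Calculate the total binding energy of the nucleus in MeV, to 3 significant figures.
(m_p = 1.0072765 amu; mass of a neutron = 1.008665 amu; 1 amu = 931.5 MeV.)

298 MeV

The nucleus contains 17 protons and 35 − 17 = 18 neutrons.
Σm = 17·m_p + 18·m_n = 17.1237005 + 18.155970 = 35.2796705 amu
Mass defect Δm = 35.2796705 − 34.95953 = 0.3201405 amu
E_B = 0.3201405 × 931.5 = 298.211 MeV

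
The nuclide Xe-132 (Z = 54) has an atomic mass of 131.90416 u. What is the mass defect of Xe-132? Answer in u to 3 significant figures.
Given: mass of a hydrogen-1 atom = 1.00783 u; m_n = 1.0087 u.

1.20 u

Mass of separated nucleons = 54(1.00783) + 78(1.0087) = 54.42282 + 78.6786 = 133.10142 u
Δm = 133.10142 − 131.90416 = 1.19726 u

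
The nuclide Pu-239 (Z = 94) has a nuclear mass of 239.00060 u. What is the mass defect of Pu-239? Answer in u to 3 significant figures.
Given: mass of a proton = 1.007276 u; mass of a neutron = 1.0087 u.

1.94 u

Total constituent mass: 94 × 1.007276 + 145 × 1.0087 = 240.945444 u
Mass defect Δm = 240.945444 − 239.00060 = 1.944844 u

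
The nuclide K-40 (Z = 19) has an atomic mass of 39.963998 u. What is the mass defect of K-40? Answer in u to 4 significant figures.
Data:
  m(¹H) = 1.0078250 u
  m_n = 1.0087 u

0.3674 u

Z = 19, so N = A − Z = 40 − 19 = 21.
Mass of separated nucleons = 19(1.0078250) + 21(1.0087) = 19.1486750 + 21.1827 = 40.3313750 u
Δm = 40.3313750 − 39.963998 = 0.3673770 u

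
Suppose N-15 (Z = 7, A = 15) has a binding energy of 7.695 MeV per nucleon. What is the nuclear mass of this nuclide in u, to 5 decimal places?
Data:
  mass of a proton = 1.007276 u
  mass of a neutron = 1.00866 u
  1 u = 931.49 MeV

Total binding energy = 15 × 7.695 = 115.425 MeV
Mass defect = 115.425 MeV / (931.49 MeV/u) = 0.1239144 u
Constituent mass = 7(1.007276) + 8(1.00866) = 15.120212 u
Nuclear mass = 15.120212 − 0.1239144 = 14.9962976 u ≈ 14.99630 u (to 5 decimal places)

14.99630 u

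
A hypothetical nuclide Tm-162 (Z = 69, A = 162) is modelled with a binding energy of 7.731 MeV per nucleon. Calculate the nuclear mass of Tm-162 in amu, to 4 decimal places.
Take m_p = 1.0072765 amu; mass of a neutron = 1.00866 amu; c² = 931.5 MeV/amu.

161.9629 amu

Total binding energy = 162 × 7.731 = 1252.422 MeV
Mass defect = 1252.422 MeV / (931.5 MeV/amu) = 1.344522 amu
Constituent mass = 69(1.0072765) + 93(1.00866) = 163.3074585 amu
Nuclear mass = 163.3074585 − 1.344522 = 161.9629365 amu ≈ 161.9629 amu (to 4 decimal places)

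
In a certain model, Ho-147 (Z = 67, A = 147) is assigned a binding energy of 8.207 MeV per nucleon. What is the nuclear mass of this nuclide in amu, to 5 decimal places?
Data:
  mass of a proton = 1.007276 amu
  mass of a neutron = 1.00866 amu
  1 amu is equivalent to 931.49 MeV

Total binding energy = 147 × 8.207 = 1206.429 MeV
Mass defect = 1206.429 MeV / (931.49 MeV/amu) = 1.2951604 amu
Constituent mass = 67(1.007276) + 80(1.00866) = 148.180292 amu
Nuclear mass = 148.180292 − 1.2951604 = 146.8851316 amu ≈ 146.88513 amu (to 5 decimal places)

146.88513 amu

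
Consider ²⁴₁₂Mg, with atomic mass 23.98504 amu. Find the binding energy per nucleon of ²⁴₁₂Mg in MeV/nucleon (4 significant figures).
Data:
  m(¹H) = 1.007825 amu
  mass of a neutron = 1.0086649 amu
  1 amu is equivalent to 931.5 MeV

8.261 MeV/nucleon

With 12 protons and 12 neutrons (A = 24):
Total constituent mass: 12 × 1.007825 + 12 × 1.0086649 = 24.1978788 amu
Mass defect Δm = 24.1978788 − 23.98504 = 0.2128388 amu
Converting to energy: 0.2128388 amu × 931.5 MeV/amu = 198.259 MeV
Dividing by A = 24 gives 8.261 MeV per nucleon.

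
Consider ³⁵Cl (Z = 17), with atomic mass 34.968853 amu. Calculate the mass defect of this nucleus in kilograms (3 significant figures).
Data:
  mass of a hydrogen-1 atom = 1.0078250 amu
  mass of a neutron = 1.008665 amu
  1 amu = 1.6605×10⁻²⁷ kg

5.32e-28 kg

Mass of separated nucleons = 17(1.0078250) + 18(1.008665) = 17.1330250 + 18.155970 = 35.2889950 amu
Mass defect Δm = 35.2889950 − 34.968853 = 0.3201420 amu
In SI units: 0.3201420 amu × 1.6605×10⁻²⁷ kg/amu = 5.3160e-28 kg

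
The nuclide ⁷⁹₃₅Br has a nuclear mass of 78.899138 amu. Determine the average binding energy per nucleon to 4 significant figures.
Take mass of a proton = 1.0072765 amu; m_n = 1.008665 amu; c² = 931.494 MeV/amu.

Mass of separated nucleons = 35(1.0072765) + 44(1.008665) = 35.2546775 + 44.381260 = 79.6359375 amu
The mass defect is 79.6359375 − 78.899138 = 0.7367995 amu.
Binding energy = Δm·c² = 0.7367995 × 931.494 MeV/amu = 686.324 MeV
BE/A = 686.324 MeV / 79 = 8.688 MeV/nucleon

8.688 MeV/nucleon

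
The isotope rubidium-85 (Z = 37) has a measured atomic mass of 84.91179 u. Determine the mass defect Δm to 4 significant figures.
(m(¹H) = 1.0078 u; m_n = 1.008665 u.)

Mass of separated nucleons = 37(1.0078) + 48(1.008665) = 37.2886 + 48.415920 = 85.704520 u
Δm = 85.704520 − 84.91179 = 0.792730 u

0.7927 u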